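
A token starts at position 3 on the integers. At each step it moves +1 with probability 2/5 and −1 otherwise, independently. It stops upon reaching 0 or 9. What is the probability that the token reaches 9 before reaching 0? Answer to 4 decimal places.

0.0634

Let r = q/p = (3/5)/(2/5) = 3/2. The recurrence P(i) = p·P(i+1) + q·P(i−1) with P(0)=0, P(9)=1 gives P(i) = (1 − r^i)/(1 − r^9).
P(3) = (1 − (3/2)^3) / (1 − (3/2)^9) = 64/1009 ≈ 0.0634.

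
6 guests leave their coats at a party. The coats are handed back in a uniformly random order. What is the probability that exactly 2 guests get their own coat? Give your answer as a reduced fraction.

3/16

Choose which 2 of the 6 are fixed: C(6,2) = 15 ways.
The remaining 4 must have no fixed point: D(4) = 9.
P = 15·9/720 = 3/16.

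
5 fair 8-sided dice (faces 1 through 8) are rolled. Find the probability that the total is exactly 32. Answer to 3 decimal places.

0.015

There are 8^5 = 32768 equally likely outcomes.
The number of ordered 5-tuples from {1,…,8} summing to 32 is 490.
P(sum = 32) = 490/32768 = 245/16384 ≈ 0.015.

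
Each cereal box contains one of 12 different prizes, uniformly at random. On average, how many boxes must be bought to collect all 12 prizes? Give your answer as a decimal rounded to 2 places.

37.24

After i distinct types are collected, each trial gives a new one with probability (12−i)/12, so the expected wait for the next new type is 12/(12−i).
E = 12/12 + 12/11 + 12/10 + 12/9 + 12/8 + 12/7 + 12/6 + 12/5 + 12/4 + 12/3 + 12/2 + 12/1 = 86021/2310 ≈ 37.24.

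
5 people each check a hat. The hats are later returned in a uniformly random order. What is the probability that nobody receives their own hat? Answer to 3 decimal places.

0.367

This is the derangement probability: permutations of 5 with no fixed point.
D(5) = 5! · (1 − 1/1! + 1/2! − ··· + (−1)^5/5!) = 44.
P = 44/120 = 11/30 ≈ 0.367.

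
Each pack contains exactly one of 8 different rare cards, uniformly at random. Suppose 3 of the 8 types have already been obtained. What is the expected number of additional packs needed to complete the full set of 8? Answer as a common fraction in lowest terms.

Starting from 3 distinct types, each trial gives a new one with probability (8−i)/8 when i types are held, so the wait for the next new type is 8/(8−i).
E = 8/5 + 8/4 + 8/3 + 8/2 + 8/1 = 274/15.

274/15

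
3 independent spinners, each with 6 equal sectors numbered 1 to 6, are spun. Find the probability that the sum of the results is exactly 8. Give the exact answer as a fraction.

7/72

There are 6^3 = 216 equally likely outcomes.
The number of ordered 3-tuples from {1,…,6} summing to 8 is 21.
P(sum = 8) = 21/216 = 7/72.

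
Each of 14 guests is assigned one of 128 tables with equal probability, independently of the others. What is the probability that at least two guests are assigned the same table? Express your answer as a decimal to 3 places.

It's easier to compute the probability that all 14 are distinct.
P(all distinct) = 128/128 · 127/128 · ··· · 115/128 ≈ 0.478.
So the probability of at least one match is 1 − 0.478 = 0.522.

0.522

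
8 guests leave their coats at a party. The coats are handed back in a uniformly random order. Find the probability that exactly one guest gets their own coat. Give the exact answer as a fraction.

Choose which one is fixed: C(8,1) = 8 ways.
The remaining 7 must have no fixed point: D(7) = 1854.
P = 8·1854/40320 = 103/280.

103/280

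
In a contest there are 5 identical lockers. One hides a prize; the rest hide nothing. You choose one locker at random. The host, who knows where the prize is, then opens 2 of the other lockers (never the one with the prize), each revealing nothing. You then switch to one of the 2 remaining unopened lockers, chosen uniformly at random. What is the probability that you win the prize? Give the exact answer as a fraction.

Your original locker holds the prize with probability 1/5, so the other 4 collectively hold it with probability 4/5.
The host can always find 2 empty lockers to open, so the reveals don't change that 4/5; it is now spread over the 2 remaining unopened lockers.
P(win by switching) = (4/5) · (1/2) = 2/5.

2/5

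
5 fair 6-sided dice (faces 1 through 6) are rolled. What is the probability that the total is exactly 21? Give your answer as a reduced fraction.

There are 6^5 = 7776 equally likely outcomes.
The number of ordered 5-tuples from {1,…,6} summing to 21 is 540.
P(sum = 21) = 540/7776 = 5/72.

5/72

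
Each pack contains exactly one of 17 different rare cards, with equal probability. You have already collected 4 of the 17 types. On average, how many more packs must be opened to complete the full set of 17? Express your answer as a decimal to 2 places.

Starting from 4 distinct types, each trial gives a new one with probability (17−i)/17 when i types are held, so the wait for the next new type is 17/(17−i).
E = 17/13 + 17/12 + 17/11 + 17/10 + 17/9 + 17/8 + 17/7 + 17/6 + 17/5 + 17/4 + 17/3 + 17/2 + 17/1 = 19481881/360360 ≈ 54.06.

54.06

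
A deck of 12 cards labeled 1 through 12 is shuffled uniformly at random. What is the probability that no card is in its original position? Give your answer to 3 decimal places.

0.368

This is the derangement probability: permutations of 12 with no fixed point.
D(12) = 12! · (1 − 1/1! + 1/2! − ··· + (−1)^12/12!) = 176214841.
P = 176214841/479001600 = 16019531/43545600 ≈ 0.368.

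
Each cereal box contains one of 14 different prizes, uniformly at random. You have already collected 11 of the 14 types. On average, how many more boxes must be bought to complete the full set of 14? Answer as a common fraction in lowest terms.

Starting from 11 distinct types, each trial gives a new one with probability (14−i)/14 when i types are held, so the wait for the next new type is 14/(14−i).
E = 14/3 + 14/2 + 14/1 = 77/3.

77/3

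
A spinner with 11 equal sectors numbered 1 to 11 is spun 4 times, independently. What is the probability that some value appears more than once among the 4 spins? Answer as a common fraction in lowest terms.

611/1331

P(all 4 different) = 11/11 · 10/11 · ··· · 8/11 = 720/1331.
P(at least two equal) = 1 − 720/1331 = 611/1331.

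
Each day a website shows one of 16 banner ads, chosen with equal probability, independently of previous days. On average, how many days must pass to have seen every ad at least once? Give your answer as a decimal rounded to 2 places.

54.09

After i distinct types are collected, each trial gives a new one with probability (16−i)/16, so the expected wait for the next new type is 16/(16−i).
E = 16/16 + 16/15 + 16/14 + 16/13 + 16/12 + 16/11 + 16/10 + 16/9 + 16/8 + 16/7 + 16/6 + 16/5 + 16/4 + 16/3 + 16/2 + 16/1 = 2436559/45045 ≈ 54.09.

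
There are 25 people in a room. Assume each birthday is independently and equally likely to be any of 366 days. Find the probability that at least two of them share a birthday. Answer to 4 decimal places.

0.5677

It's easier to compute the probability that all 25 are distinct.
P(all distinct) = 366/366 · 365/366 · ··· · 342/366 ≈ 0.4323.
So the probability of at least one match is 1 − 0.4323 = 0.5677.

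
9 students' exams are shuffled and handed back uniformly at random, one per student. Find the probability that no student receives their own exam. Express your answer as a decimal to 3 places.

0.368

This is the derangement probability: permutations of 9 with no fixed point.
D(9) = 9! · (1 − 1/1! + 1/2! − ··· + (−1)^9/9!) = 133496.
P = 133496/362880 = 16687/45360 ≈ 0.368.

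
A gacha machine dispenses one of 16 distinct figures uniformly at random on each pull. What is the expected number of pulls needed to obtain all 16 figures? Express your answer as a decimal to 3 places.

After i distinct types are collected, each trial gives a new one with probability (16−i)/16, so the expected wait for the next new type is 16/(16−i).
E = 16/16 + 16/15 + 16/14 + 16/13 + 16/12 + 16/11 + 16/10 + 16/9 + 16/8 + 16/7 + 16/6 + 16/5 + 16/4 + 16/3 + 16/2 + 16/1 = 2436559/45045 ≈ 54.092.

54.092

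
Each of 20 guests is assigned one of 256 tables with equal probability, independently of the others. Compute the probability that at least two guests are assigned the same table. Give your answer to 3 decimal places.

It's easier to compute the probability that all 20 are distinct.
P(all distinct) = 256/256 · 255/256 · ··· · 237/256 ≈ 0.467.
So the probability of at least one match is 1 − 0.467 = 0.533.

0.533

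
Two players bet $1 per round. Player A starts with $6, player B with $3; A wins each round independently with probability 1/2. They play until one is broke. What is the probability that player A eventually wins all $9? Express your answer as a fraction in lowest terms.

2/3

With a fair step, P(i) = ½P(i−1) + ½P(i+1) with P(0)=0, P(9)=1 has the linear solution P(i) = i/9.
P(6) = 6/9 = 2/3.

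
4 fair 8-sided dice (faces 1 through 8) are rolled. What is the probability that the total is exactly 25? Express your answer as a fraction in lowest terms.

15/512

There are 8^4 = 4096 equally likely outcomes.
The number of ordered 4-tuples from {1,…,8} summing to 25 is 120.
P(sum = 25) = 120/4096 = 15/512.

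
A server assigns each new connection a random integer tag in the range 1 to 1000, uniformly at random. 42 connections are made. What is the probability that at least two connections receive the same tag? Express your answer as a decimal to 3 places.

0.582

It's easier to compute the probability that all 42 are distinct.
P(all distinct) = 1000/1000 · 999/1000 · ··· · 959/1000 ≈ 0.418.
So the probability of at least one match is 1 − 0.418 = 0.582.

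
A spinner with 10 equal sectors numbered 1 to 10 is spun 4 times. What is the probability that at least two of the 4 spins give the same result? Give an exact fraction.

62/125

P(all 4 different) = 10/10 · 9/10 · ··· · 7/10 = 63/125.
P(at least two equal) = 1 − 63/125 = 62/125.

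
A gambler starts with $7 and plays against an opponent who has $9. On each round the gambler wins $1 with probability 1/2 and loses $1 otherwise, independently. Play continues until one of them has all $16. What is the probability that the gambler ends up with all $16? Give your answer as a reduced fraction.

7/16

With a fair step, P(i) = ½P(i−1) + ½P(i+1) with P(0)=0, P(16)=1 has the linear solution P(i) = i/16.
P(7) = 7/16.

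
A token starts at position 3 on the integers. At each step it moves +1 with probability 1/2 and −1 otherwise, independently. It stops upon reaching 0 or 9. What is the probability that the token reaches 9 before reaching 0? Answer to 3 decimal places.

0.333

With a fair step, P(i) = ½P(i−1) + ½P(i+1) with P(0)=0, P(9)=1 has the linear solution P(i) = i/9.
P(3) = 3/9 = 1/3 ≈ 0.333.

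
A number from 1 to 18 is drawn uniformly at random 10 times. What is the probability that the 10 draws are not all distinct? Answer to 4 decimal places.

0.9555

P(all 10 different) = 18/18 · 17/18 · ··· · 9/18 ≈ 0.0445.
P(at least two equal) = 1 − 0.0445 = 0.9555.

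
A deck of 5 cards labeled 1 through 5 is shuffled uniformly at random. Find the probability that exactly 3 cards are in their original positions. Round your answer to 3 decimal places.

Choose which 3 of the 5 are fixed: C(5,3) = 10 ways.
The remaining 2 must have no fixed point: D(2) = 1.
P = 10·1/120 = 1/12 ≈ 0.083.

0.083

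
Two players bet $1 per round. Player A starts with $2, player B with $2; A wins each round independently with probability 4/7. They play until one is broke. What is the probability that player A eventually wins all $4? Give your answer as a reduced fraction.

Let r = q/p = (3/7)/(4/7) = 3/4. The recurrence P(i) = p·P(i+1) + q·P(i−1) with P(0)=0, P(4)=1 gives P(i) = (1 − r^i)/(1 − r^4).
P(2) = (1 − (3/4)^2) / (1 − (3/4)^4) = 16/25.

16/25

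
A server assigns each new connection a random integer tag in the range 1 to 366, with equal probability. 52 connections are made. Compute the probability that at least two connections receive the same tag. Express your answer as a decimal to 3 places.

0.978

It's easier to compute the probability that all 52 are distinct.
P(all distinct) = 366/366 · 365/366 · ··· · 315/366 ≈ 0.022.
So the probability of at least one match is 1 − 0.022 = 0.978.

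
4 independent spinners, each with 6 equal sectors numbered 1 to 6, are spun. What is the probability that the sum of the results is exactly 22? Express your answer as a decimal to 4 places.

0.0077

There are 6^4 = 1296 equally likely outcomes.
The number of ordered 4-tuples from {1,…,6} summing to 22 is 10.
P(sum = 22) = 10/1296 = 5/648 ≈ 0.0077.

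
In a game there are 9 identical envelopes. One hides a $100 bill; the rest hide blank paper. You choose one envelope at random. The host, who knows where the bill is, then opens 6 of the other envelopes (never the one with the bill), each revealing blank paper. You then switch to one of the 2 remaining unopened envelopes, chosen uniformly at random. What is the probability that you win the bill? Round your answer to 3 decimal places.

0.444

Your original envelope holds the bill with probability 1/9, so the other 8 collectively hold it with probability 8/9.
The host can always find 6 empty envelopes to open, so the reveals don't change that 8/9; it is now spread over the 2 remaining unopened envelopes.
P(win by switching) = (8/9) · (1/2) = 4/9 ≈ 0.444.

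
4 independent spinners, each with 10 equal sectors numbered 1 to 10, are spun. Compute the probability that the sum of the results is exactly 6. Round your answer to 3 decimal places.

There are 10^4 = 10000 equally likely outcomes.
The number of ordered 4-tuples from {1,…,10} summing to 6 is 10.
P(sum = 6) = 10/10000 = 1/1000 ≈ 0.001.

0.001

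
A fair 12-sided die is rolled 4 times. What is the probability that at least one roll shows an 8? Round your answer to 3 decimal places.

0.294

P(no roll shows an 8) = (11/12)^4 ≈ 0.706.
P(at least one) = 1 − 0.706 = 0.294.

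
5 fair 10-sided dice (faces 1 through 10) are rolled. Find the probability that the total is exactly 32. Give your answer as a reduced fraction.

There are 10^5 = 100000 equally likely outcomes.
The number of ordered 5-tuples from {1,…,10} summing to 32 is 4840.
P(sum = 32) = 4840/100000 = 121/2500.

121/2500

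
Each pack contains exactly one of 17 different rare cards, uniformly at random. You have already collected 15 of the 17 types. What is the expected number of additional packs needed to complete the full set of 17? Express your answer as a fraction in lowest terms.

Starting from 15 distinct types, each trial gives a new one with probability (17−i)/17 when i types are held, so the wait for the next new type is 17/(17−i).
E = 17/2 + 17/1 = 51/2.

51/2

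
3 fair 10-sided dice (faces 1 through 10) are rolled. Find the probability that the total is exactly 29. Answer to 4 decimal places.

There are 10^3 = 1000 equally likely outcomes.
The number of ordered 3-tuples from {1,…,10} summing to 29 is 3.
P(sum = 29) = 3/1000 ≈ 0.0030.

0.0030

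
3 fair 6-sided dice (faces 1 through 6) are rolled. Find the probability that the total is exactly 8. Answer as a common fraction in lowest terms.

There are 6^3 = 216 equally likely outcomes.
The number of ordered 3-tuples from {1,…,6} summing to 8 is 21.
P(sum = 8) = 21/216 = 7/72.

7/72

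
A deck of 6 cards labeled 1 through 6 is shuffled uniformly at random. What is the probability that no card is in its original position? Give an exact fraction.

This is the derangement probability: permutations of 6 with no fixed point.
D(6) = 6! · (1 − 1/1! + 1/2! − ··· + (−1)^6/6!) = 265.
P = 265/720 = 53/144.

53/144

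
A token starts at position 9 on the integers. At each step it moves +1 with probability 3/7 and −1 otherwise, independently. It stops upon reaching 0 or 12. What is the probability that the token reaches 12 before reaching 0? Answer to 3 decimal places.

0.403

Let r = q/p = (4/7)/(3/7) = 4/3. The recurrence P(i) = p·P(i+1) + q·P(i−1) with P(0)=0, P(12)=1 gives P(i) = (1 − r^i)/(1 − r^12).
P(9) = (1 − (4/3)^9) / (1 − (4/3)^12) = 176931/439075 ≈ 0.403.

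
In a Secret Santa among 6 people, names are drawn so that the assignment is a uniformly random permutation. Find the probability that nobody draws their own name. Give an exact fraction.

53/144

This is the derangement probability: permutations of 6 with no fixed point.
D(6) = 6! · (1 − 1/1! + 1/2! − ··· + (−1)^6/6!) = 265.
P = 265/720 = 53/144.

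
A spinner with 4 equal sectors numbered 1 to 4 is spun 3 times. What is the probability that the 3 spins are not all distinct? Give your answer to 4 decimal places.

P(all 3 different) = 4/4 · 3/4 · ··· · 2/4 ≈ 0.3750.
P(at least two equal) = 1 − 0.3750 = 0.6250.

0.6250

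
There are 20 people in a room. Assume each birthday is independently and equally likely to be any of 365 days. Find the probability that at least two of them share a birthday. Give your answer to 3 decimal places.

It's easier to compute the probability that all 20 are distinct.
P(all distinct) = 365/365 · 364/365 · ··· · 346/365 ≈ 0.589.
So the probability of at least one match is 1 − 0.589 = 0.411.

0.411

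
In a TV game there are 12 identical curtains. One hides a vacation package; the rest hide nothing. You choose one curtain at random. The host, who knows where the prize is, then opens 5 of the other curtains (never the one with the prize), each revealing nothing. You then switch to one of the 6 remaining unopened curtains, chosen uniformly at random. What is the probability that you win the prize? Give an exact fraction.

11/72

Your original curtain holds the prize with probability 1/12, so the other 11 collectively hold it with probability 11/12.
The host can always find 5 empty curtains to open, so the reveals don't change that 11/12; it is now spread over the 6 remaining unopened curtains.
P(win by switching) = (11/12) · (1/6) = 11/72.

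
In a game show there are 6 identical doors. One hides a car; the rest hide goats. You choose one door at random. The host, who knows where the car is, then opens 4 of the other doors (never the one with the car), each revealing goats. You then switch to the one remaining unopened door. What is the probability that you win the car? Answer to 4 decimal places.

Your original door holds the car with probability 1/6, so the other 5 collectively hold it with probability 5/6.
The host can always find 4 empty doors to open, so the reveals don't change that 5/6; it is now spread over the 1 remaining unopened door.
P(win by switching) = (5/6) · (1/1) = 5/6 ≈ 0.8333.

0.8333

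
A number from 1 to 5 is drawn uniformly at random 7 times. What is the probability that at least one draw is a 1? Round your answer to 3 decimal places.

0.790

P(no draw is a 1) = (4/5)^7 ≈ 0.210.
P(at least one) = 1 − 0.210 = 0.790.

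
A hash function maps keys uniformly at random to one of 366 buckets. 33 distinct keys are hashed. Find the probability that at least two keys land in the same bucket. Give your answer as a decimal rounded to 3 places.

It's easier to compute the probability that all 33 are distinct.
P(all distinct) = 366/366 · 365/366 · ··· · 334/366 ≈ 0.226.
So the probability of at least one match is 1 − 0.226 = 0.774.

0.774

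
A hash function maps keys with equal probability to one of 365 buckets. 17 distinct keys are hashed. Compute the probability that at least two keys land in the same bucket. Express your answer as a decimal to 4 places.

It's easier to compute the probability that all 17 are distinct.
P(all distinct) = 365/365 · 364/365 · ··· · 349/365 ≈ 0.6850.
So the probability of at least one match is 1 − 0.6850 = 0.3150.

0.3150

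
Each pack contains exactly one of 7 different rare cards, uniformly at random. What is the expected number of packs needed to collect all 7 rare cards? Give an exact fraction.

363/20

After i distinct types are collected, each trial gives a new one with probability (7−i)/7, so the expected wait for the next new type is 7/(7−i).
E = 7/7 + 7/6 + 7/5 + 7/4 + 7/3 + 7/2 + 7/1 = 363/20.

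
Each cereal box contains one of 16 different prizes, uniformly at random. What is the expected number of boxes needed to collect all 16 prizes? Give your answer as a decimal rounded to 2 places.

After i distinct types are collected, each trial gives a new one with probability (16−i)/16, so the expected wait for the next new type is 16/(16−i).
E = 16/16 + 16/15 + 16/14 + 16/13 + 16/12 + 16/11 + 16/10 + 16/9 + 16/8 + 16/7 + 16/6 + 16/5 + 16/4 + 16/3 + 16/2 + 16/1 = 2436559/45045 ≈ 54.09.

54.09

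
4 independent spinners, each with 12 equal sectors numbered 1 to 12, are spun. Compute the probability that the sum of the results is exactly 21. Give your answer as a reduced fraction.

229/5184

There are 12^4 = 20736 equally likely outcomes.
The number of ordered 4-tuples from {1,…,12} summing to 21 is 916.
P(sum = 21) = 916/20736 = 229/5184.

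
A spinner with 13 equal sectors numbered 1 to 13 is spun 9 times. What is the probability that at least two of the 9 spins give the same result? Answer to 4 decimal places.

P(all 9 different) = 13/13 · 12/13 · ··· · 5/13 ≈ 0.0245.
P(at least two equal) = 1 − 0.0245 = 0.9755.

0.9755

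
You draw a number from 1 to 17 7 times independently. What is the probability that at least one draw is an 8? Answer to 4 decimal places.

0.3458

P(no draw is an 8) = (16/17)^7 ≈ 0.6542.
P(at least one) = 1 − 0.6542 = 0.3458.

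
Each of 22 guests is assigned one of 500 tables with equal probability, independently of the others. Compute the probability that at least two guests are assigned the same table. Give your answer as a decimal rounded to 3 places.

It's easier to compute the probability that all 22 are distinct.
P(all distinct) = 500/500 · 499/500 · ··· · 479/500 ≈ 0.626.
So the probability of at least one match is 1 − 0.626 = 0.374.

0.374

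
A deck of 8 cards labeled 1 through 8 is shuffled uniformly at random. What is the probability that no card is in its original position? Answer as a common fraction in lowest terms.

2119/5760

This is the derangement probability: permutations of 8 with no fixed point.
D(8) = 8! · (1 − 1/1! + 1/2! − ··· + (−1)^8/8!) = 14833.
P = 14833/40320 = 2119/5760.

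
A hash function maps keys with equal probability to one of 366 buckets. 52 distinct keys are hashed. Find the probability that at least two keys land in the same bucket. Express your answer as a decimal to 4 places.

It's easier to compute the probability that all 52 are distinct.
P(all distinct) = 366/366 · 365/366 · ··· · 315/366 ≈ 0.0222.
So the probability of at least one match is 1 − 0.0222 = 0.9778.

0.9778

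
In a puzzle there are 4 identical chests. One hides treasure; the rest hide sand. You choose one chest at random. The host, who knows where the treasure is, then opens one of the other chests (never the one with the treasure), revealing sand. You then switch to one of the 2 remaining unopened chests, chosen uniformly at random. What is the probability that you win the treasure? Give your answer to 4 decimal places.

Your original chest holds the treasure with probability 1/4, so the other 3 collectively hold it with probability 3/4.
The host can always find an empty chest to open, so this doesn't change that 3/4; it is now spread over the 2 remaining unopened chests.
P(win by switching) = (3/4) · (1/2) = 3/8 ≈ 0.3750.

0.3750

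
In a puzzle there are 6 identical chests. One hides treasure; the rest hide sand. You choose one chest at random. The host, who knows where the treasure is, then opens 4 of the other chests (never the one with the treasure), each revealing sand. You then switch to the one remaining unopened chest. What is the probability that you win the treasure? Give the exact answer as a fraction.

Your original chest holds the treasure with probability 1/6, so the other 5 collectively hold it with probability 5/6.
The host can always find 4 empty chests to open, so the reveals don't change that 5/6; it is now spread over the 1 remaining unopened chest.
P(win by switching) = (5/6) · (1/1) = 5/6.

5/6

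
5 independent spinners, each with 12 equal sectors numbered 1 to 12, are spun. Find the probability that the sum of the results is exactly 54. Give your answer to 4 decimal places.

0.0008

There are 12^5 = 248832 equally likely outcomes.
The number of ordered 5-tuples from {1,…,12} summing to 54 is 210.
P(sum = 54) = 210/248832 = 35/41472 ≈ 0.0008.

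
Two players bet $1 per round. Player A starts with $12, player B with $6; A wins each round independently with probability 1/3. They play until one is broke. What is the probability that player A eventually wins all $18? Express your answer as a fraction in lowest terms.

65/4161

Let r = q/p = (2/3)/(1/3) = 2. The recurrence P(i) = p·P(i+1) + q·P(i−1) with P(0)=0, P(18)=1 gives P(i) = (1 − r^i)/(1 − r^18).
P(12) = (1 − (2)^12) / (1 − (2)^18) = 65/4161.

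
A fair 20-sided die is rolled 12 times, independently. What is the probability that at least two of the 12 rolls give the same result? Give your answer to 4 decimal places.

0.9853

P(all 12 different) = 20/20 · 19/20 · ··· · 9/20 ≈ 0.0147.
P(at least two equal) = 1 − 0.0147 = 0.9853.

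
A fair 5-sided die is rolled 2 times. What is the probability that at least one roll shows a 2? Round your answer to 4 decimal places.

P(no roll shows a 2) = (4/5)^2 ≈ 0.6400.
P(at least one) = 1 − 0.6400 = 0.3600.

0.3600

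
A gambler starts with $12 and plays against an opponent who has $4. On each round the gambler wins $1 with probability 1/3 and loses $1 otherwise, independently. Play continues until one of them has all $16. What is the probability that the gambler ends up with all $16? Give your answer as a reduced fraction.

273/4369

Let r = q/p = (2/3)/(1/3) = 2. The recurrence P(i) = p·P(i+1) + q·P(i−1) with P(0)=0, P(16)=1 gives P(i) = (1 − r^i)/(1 − r^16).
P(12) = (1 − (2)^12) / (1 − (2)^16) = 273/4369.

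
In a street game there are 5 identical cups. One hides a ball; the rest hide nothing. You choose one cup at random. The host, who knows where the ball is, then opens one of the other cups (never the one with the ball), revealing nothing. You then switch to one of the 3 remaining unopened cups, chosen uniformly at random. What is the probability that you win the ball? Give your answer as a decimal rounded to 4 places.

0.2667

Your original cup holds the ball with probability 1/5, so the other 4 collectively hold it with probability 4/5.
The host can always find an empty cup to open, so this doesn't change that 4/5; it is now spread over the 3 remaining unopened cups.
P(win by switching) = (4/5) · (1/3) = 4/15 ≈ 0.2667.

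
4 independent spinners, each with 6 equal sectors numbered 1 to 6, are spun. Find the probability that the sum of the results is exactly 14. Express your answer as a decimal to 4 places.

0.1127

There are 6^4 = 1296 equally likely outcomes.
The number of ordered 4-tuples from {1,…,6} summing to 14 is 146.
P(sum = 14) = 146/1296 = 73/648 ≈ 0.1127.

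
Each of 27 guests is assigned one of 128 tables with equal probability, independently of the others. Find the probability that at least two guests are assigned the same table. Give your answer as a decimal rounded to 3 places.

It's easier to compute the probability that all 27 are distinct.
P(all distinct) = 128/128 · 127/128 · ··· · 102/128 ≈ 0.052.
So the probability of at least one match is 1 − 0.052 = 0.948.

0.948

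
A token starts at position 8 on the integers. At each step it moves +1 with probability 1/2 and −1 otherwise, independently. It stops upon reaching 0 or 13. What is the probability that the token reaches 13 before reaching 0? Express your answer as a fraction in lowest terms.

8/13

With a fair step, P(i) = ½P(i−1) + ½P(i+1) with P(0)=0, P(13)=1 has the linear solution P(i) = i/13.
P(8) = 8/13.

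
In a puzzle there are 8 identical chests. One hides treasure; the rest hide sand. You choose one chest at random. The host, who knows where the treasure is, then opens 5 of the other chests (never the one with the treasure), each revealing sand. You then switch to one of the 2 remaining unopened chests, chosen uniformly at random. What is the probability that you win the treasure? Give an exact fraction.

7/16

Your original chest holds the treasure with probability 1/8, so the other 7 collectively hold it with probability 7/8.
The host can always find 5 empty chests to open, so the reveals don't change that 7/8; it is now spread over the 2 remaining unopened chests.
P(win by switching) = (7/8) · (1/2) = 7/16.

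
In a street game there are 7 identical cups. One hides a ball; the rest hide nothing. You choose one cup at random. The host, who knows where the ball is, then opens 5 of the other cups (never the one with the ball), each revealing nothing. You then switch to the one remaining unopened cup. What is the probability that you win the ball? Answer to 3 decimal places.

Your original cup holds the ball with probability 1/7, so the other 6 collectively hold it with probability 6/7.
The host can always find 5 empty cups to open, so the reveals don't change that 6/7; it is now spread over the 1 remaining unopened cup.
P(win by switching) = (6/7) · (1/1) = 6/7 ≈ 0.857.

0.857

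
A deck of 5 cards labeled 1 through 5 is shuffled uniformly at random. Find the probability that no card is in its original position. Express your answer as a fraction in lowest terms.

This is the derangement probability: permutations of 5 with no fixed point.
D(5) = 5! · (1 − 1/1! + 1/2! − ··· + (−1)^5/5!) = 44.
P = 44/120 = 11/30.

11/30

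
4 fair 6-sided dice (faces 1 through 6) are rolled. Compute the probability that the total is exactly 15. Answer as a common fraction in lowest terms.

There are 6^4 = 1296 equally likely outcomes.
The number of ordered 4-tuples from {1,…,6} summing to 15 is 140.
P(sum = 15) = 140/1296 = 35/324.

35/324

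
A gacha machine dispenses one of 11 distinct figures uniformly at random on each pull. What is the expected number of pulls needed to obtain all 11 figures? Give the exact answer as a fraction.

83711/2520

After i distinct types are collected, each trial gives a new one with probability (11−i)/11, so the expected wait for the next new type is 11/(11−i).
E = 11/11 + 11/10 + 11/9 + 11/8 + 11/7 + 11/6 + 11/5 + 11/4 + 11/3 + 11/2 + 11/1 = 83711/2520.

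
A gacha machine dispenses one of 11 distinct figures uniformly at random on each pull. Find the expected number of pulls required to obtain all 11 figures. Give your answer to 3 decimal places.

33.219

After i distinct types are collected, each trial gives a new one with probability (11−i)/11, so the expected wait for the next new type is 11/(11−i).
E = 11/11 + 11/10 + 11/9 + 11/8 + 11/7 + 11/6 + 11/5 + 11/4 + 11/3 + 11/2 + 11/1 = 83711/2520 ≈ 33.219.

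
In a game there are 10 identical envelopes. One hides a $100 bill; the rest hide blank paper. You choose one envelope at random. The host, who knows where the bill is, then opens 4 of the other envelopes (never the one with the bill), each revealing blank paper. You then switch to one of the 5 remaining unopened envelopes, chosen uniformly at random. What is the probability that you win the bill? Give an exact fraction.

9/50

Your original envelope holds the bill with probability 1/10, so the other 9 collectively hold it with probability 9/10.
The host can always find 4 empty envelopes to open, so the reveals don't change that 9/10; it is now spread over the 5 remaining unopened envelopes.
P(win by switching) = (9/10) · (1/5) = 9/50.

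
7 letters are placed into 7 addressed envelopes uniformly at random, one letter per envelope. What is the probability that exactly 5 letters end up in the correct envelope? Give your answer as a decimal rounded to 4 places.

0.0042

Choose which 5 of the 7 are fixed: C(7,5) = 21 ways.
The remaining 2 must have no fixed point: D(2) = 1.
P = 21·1/5040 = 1/240 ≈ 0.0042.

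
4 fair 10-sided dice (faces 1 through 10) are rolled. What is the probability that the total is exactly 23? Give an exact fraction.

33/500

There are 10^4 = 10000 equally likely outcomes.
The number of ordered 4-tuples from {1,…,10} summing to 23 is 660.
P(sum = 23) = 660/10000 = 33/500.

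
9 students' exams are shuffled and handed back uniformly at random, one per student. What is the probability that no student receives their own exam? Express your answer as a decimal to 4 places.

This is the derangement probability: permutations of 9 with no fixed point.
D(9) = 9! · (1 − 1/1! + 1/2! − ··· + (−1)^9/9!) = 133496.
P = 133496/362880 = 16687/45360 ≈ 0.3679.

0.3679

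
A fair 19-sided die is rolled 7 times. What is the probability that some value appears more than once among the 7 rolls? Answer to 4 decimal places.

P(all 7 different) = 19/19 · 18/19 · ··· · 13/19 ≈ 0.2841.
P(at least two equal) = 1 − 0.2841 = 0.7159.

0.7159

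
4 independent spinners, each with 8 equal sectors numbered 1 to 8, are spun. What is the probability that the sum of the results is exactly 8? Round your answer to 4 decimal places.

0.0085

There are 8^4 = 4096 equally likely outcomes.
The number of ordered 4-tuples from {1,…,8} summing to 8 is 35.
P(sum = 8) = 35/4096 ≈ 0.0085.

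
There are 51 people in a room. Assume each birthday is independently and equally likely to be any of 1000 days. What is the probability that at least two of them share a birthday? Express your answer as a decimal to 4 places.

It's easier to compute the probability that all 51 are distinct.
P(all distinct) = 1000/1000 · 999/1000 · ··· · 950/1000 ≈ 0.2733.
So the probability of at least one match is 1 − 0.2733 = 0.7267.

0.7267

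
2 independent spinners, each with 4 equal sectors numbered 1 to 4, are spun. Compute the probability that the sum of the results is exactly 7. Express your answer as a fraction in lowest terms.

There are 4^2 = 16 equally likely outcomes.
The number of ordered 2-tuples from {1,…,4} summing to 7 is 2.
P(sum = 7) = 2/16 = 1/8.

1/8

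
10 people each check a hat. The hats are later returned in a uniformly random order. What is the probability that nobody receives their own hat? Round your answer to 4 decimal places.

0.3679

This is the derangement probability: permutations of 10 with no fixed point.
D(10) = 10! · (1 − 1/1! + 1/2! − ··· + (−1)^10/10!) = 1334961.
P = 1334961/3628800 = 16481/44800 ≈ 0.3679.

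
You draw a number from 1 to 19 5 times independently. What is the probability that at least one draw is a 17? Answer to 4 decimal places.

P(no draw is a 17) = (18/19)^5 ≈ 0.7631.
P(at least one) = 1 − 0.7631 = 0.2369.

0.2369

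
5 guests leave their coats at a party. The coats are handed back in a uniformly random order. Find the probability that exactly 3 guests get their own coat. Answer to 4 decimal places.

Choose which 3 of the 5 are fixed: C(5,3) = 10 ways.
The remaining 2 must have no fixed point: D(2) = 1.
P = 10·1/120 = 1/12 ≈ 0.0833.

0.0833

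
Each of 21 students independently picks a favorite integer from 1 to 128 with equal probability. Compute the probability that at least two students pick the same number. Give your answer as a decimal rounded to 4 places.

It's easier to compute the probability that all 21 are distinct.
P(all distinct) = 128/128 · 127/128 · ··· · 108/128 ≈ 0.1762.
So the probability of at least one match is 1 − 0.1762 = 0.8238.

0.8238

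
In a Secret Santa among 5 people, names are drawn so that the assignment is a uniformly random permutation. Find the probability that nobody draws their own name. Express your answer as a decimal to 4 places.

This is the derangement probability: permutations of 5 with no fixed point.
D(5) = 5! · (1 − 1/1! + 1/2! − ··· + (−1)^5/5!) = 44.
P = 44/120 = 11/30 ≈ 0.3667.

0.3667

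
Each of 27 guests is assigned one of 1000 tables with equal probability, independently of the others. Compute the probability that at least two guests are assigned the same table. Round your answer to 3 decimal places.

0.298

It's easier to compute the probability that all 27 are distinct.
P(all distinct) = 1000/1000 · 999/1000 · ··· · 974/1000 ≈ 0.702.
So the probability of at least one match is 1 − 0.702 = 0.298.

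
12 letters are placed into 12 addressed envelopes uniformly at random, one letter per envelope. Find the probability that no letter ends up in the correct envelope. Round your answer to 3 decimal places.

This is the derangement probability: permutations of 12 with no fixed point.
D(12) = 12! · (1 − 1/1! + 1/2! − ··· + (−1)^12/12!) = 176214841.
P = 176214841/479001600 = 16019531/43545600 ≈ 0.368.

0.368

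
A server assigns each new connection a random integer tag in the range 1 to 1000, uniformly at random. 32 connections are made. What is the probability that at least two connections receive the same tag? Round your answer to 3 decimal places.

It's easier to compute the probability that all 32 are distinct.
P(all distinct) = 1000/1000 · 999/1000 · ··· · 969/1000 ≈ 0.606.
So the probability of at least one match is 1 − 0.606 = 0.394.

0.394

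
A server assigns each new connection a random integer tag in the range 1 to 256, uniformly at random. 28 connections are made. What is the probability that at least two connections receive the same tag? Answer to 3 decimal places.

0.784

It's easier to compute the probability that all 28 are distinct.
P(all distinct) = 256/256 · 255/256 · ··· · 229/256 ≈ 0.216.
So the probability of at least one match is 1 − 0.216 = 0.784.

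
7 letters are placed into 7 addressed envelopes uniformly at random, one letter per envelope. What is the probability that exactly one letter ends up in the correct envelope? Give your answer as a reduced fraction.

Choose which one is fixed: C(7,1) = 7 ways.
The remaining 6 must have no fixed point: D(6) = 265.
P = 7·265/5040 = 53/144.

53/144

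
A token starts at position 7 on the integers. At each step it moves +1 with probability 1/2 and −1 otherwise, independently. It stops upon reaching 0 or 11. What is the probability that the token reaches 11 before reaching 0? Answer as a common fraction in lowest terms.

With a fair step, P(i) = ½P(i−1) + ½P(i+1) with P(0)=0, P(11)=1 has the linear solution P(i) = i/11.
P(7) = 7/11.

7/11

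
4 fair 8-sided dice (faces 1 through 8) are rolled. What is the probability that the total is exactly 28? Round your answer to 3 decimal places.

0.009

There are 8^4 = 4096 equally likely outcomes.
The number of ordered 4-tuples from {1,…,8} summing to 28 is 35.
P(sum = 28) = 35/4096 ≈ 0.009.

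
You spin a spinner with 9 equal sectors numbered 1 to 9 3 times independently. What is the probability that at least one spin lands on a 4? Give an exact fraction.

P(no spin lands on a 4) = (8/9)^3 = 512/729.
P(at least one) = 1 − 512/729 = 217/729.

217/729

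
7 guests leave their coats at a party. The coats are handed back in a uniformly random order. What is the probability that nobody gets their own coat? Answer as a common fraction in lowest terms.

103/280

This is the derangement probability: permutations of 7 with no fixed point.
D(7) = 7! · (1 − 1/1! + 1/2! − ··· + (−1)^7/7!) = 1854.
P = 1854/5040 = 103/280.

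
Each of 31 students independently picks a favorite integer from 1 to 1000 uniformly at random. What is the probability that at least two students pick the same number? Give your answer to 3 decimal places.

It's easier to compute the probability that all 31 are distinct.
P(all distinct) = 1000/1000 · 999/1000 · ··· · 970/1000 ≈ 0.625.
So the probability of at least one match is 1 − 0.625 = 0.375.

0.375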